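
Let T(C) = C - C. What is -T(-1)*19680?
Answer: 0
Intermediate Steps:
T(C) = 0
-T(-1)*19680 = -0*19680 = -1*0 = 0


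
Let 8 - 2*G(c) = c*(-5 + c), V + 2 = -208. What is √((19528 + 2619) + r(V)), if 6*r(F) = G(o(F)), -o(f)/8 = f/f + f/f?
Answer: √199077/3 ≈ 148.73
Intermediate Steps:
V = -210 (V = -2 - 208 = -210)
o(f) = -16 (o(f) = -8*(f/f + f/f) = -8*(1 + 1) = -8*2 = -16)
G(c) = 4 - c*(-5 + c)/2
r(F) = -82/3 (r(F) = (4 - ½*(-16)² + (5/2)*(-16))/6 = (4 - ½*256 - 40)/6 = (4 - 128 - 40)/6 = (⅙)*(-164) = -82/3)
√((19528 + 2619) + r(V)) = √((19528 + 2619) - 82/3) = √(22147 - 82/3) = √(66359/3) = √199077/3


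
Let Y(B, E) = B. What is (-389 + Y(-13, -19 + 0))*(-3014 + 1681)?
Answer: 535866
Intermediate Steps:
(-389 + Y(-13, -19 + 0))*(-3014 + 1681) = (-389 - 13)*(-3014 + 1681) = -402*(-1333) = 535866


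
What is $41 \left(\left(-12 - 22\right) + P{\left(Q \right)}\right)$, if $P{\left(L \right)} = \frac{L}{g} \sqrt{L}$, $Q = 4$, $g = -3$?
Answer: $- \frac{4510}{3} \approx -1503.3$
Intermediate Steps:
$P{\left(L \right)} = - \frac{L^{\frac{3}{2}}}{3}$ ($P{\left(L \right)} = \frac{L}{-3} \sqrt{L} = L \left(- \frac{1}{3}\right) \sqrt{L} = - \frac{L}{3} \sqrt{L} = - \frac{L^{\frac{3}{2}}}{3}$)
$41 \left(\left(-12 - 22\right) + P{\left(Q \right)}\right) = 41 \left(\left(-12 - 22\right) - \frac{4^{\frac{3}{2}}}{3}\right) = 41 \left(\left(-12 - 22\right) - \frac{8}{3}\right) = 41 \left(-34 - \frac{8}{3}\right) = 41 \left(- \frac{110}{3}\right) = - \frac{4510}{3}$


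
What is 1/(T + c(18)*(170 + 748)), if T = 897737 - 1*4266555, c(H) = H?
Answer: -1/3352294 ≈ -2.9830e-7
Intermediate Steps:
T = -3368818 (T = 897737 - 4266555 = -3368818)
1/(T + c(18)*(170 + 748)) = 1/(-3368818 + 18*(170 + 748)) = 1/(-3368818 + 18*918) = 1/(-3368818 + 16524) = 1/(-3352294) = -1/3352294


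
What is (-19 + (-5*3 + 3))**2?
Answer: 961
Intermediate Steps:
(-19 + (-5*3 + 3))**2 = (-19 + (-15 + 3))**2 = (-19 - 12)**2 = (-31)**2 = 961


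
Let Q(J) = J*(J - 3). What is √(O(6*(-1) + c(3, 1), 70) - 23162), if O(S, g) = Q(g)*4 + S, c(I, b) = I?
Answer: I*√4405 ≈ 66.37*I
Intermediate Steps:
Q(J) = J*(-3 + J)
O(S, g) = S + 4*g*(-3 + g) (O(S, g) = (g*(-3 + g))*4 + S = 4*g*(-3 + g) + S = S + 4*g*(-3 + g))
√(O(6*(-1) + c(3, 1), 70) - 23162) = √(((6*(-1) + 3) + 4*70*(-3 + 70)) - 23162) = √(((-6 + 3) + 4*70*67) - 23162) = √((-3 + 18760) - 23162) = √(18757 - 23162) = √(-4405) = I*√4405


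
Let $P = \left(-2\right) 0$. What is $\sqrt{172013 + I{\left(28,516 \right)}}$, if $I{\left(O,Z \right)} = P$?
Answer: $\sqrt{172013} \approx 414.74$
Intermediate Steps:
$P = 0$
$I{\left(O,Z \right)} = 0$
$\sqrt{172013 + I{\left(28,516 \right)}} = \sqrt{172013 + 0} = \sqrt{172013}$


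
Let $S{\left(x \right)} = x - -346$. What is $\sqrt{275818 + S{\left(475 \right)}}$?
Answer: $\sqrt{276639} \approx 525.96$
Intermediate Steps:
$S{\left(x \right)} = 346 + x$ ($S{\left(x \right)} = x + 346 = 346 + x$)
$\sqrt{275818 + S{\left(475 \right)}} = \sqrt{275818 + \left(346 + 475\right)} = \sqrt{275818 + 821} = \sqrt{276639}$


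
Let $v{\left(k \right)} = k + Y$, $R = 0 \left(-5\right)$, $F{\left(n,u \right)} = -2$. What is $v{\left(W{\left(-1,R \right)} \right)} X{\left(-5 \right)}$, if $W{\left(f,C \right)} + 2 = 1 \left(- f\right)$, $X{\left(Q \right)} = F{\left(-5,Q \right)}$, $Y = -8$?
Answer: $18$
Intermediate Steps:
$X{\left(Q \right)} = -2$
$R = 0$
$W{\left(f,C \right)} = -2 - f$ ($W{\left(f,C \right)} = -2 + 1 \left(- f\right) = -2 - f$)
$v{\left(k \right)} = -8 + k$ ($v{\left(k \right)} = k - 8 = -8 + k$)
$v{\left(W{\left(-1,R \right)} \right)} X{\left(-5 \right)} = \left(-8 - 1\right) \left(-2\right) = \left(-9\right) \left(-2\right) = 18$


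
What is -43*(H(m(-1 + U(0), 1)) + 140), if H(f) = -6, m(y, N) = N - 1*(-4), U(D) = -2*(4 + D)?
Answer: -5762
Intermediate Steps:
U(D) = -8 - 2*D
m(y, N) = 4 + N (m(y, N) = N + 4 = 4 + N)
-43*(H(m(-1 + U(0), 1)) + 140) = -43*(-6 + 140) = -43*134 = -5762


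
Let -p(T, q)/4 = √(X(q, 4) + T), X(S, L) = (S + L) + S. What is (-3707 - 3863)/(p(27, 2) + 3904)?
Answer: -1847080/952541 - 3785*√35/1905082 ≈ -1.9509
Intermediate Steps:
X(S, L) = L + 2*S (X(S, L) = (L + S) + S = L + 2*S)
p(T, q) = -4*√(4 + T + 2*q) (p(T, q) = -4*√((4 + 2*q) + T) = -4*√(4 + T + 2*q))
(-3707 - 3863)/(p(27, 2) + 3904) = (-3707 - 3863)/(-4*√(4 + 27 + 2*2) + 3904) = -7570/(-4*√(4 + 27 + 4) + 3904) = -7570/(-4*√35 + 3904) = -7570/(3904 - 4*√35)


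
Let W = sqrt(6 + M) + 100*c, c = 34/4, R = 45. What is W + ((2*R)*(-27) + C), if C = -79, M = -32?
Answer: -1659 + I*sqrt(26) ≈ -1659.0 + 5.099*I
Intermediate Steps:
c = 17/2 (c = 34*(1/4) = 17/2 ≈ 8.5000)
W = 850 + I*sqrt(26) (W = sqrt(6 - 32) + 100*(17/2) = sqrt(-26) + 850 = I*sqrt(26) + 850 = 850 + I*sqrt(26) ≈ 850.0 + 5.099*I)
W + ((2*R)*(-27) + C) = (850 + I*sqrt(26)) + ((2*45)*(-27) - 79) = (850 + I*sqrt(26)) + (90*(-27) - 79) = (850 + I*sqrt(26)) + (-2430 - 79) = (850 + I*sqrt(26)) - 2509 = -1659 + I*sqrt(26)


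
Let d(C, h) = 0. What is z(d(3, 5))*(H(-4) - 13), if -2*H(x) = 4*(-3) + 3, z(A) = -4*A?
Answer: 0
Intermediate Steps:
H(x) = 9/2 (H(x) = -(4*(-3) + 3)/2 = -(-12 + 3)/2 = -½*(-9) = 9/2)
z(d(3, 5))*(H(-4) - 13) = (-4*0)*(9/2 - 13) = 0*(-17/2) = 0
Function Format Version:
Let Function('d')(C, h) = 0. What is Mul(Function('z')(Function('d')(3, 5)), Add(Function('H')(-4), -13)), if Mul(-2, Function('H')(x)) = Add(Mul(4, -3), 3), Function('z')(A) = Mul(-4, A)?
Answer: 0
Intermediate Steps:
Function('H')(x) = Rational(9, 2) (Function('H')(x) = Mul(Rational(-1, 2), Add(Mul(4, -3), 3)) = Mul(Rational(-1, 2), Add(-12, 3)) = Mul(Rational(-1, 2), -9) = Rational(9, 2))
Mul(Function('z')(Function('d')(3, 5)), Add(Function('H')(-4), -13)) = Mul(Mul(-4, 0), Add(Rational(9, 2), -13)) = Mul(0, Rational(-17, 2)) = 0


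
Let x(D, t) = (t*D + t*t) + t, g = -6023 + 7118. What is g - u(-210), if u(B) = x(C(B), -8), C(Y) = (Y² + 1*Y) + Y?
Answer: 350479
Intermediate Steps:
g = 1095
C(Y) = Y² + 2*Y (C(Y) = (Y² + Y) + Y = (Y + Y²) + Y = Y² + 2*Y)
x(D, t) = t + t² + D*t (x(D, t) = (D*t + t²) + t = (t² + D*t) + t = t + t² + D*t)
u(B) = 56 - 8*B*(2 + B) (u(B) = -8*(1 + B*(2 + B) - 8) = -8*(-7 + B*(2 + B)) = 56 - 8*B*(2 + B))
g - u(-210) = 1095 - (56 - 8*(-210)*(2 - 210)) = 1095 - (56 - 8*(-210)*(-208)) = 1095 - (56 - 349440) = 1095 - 1*(-349384) = 1095 + 349384 = 350479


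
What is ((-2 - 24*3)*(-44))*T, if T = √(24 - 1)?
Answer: 3256*√23 ≈ 15615.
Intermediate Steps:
T = √23 ≈ 4.7958
((-2 - 24*3)*(-44))*T = ((-2 - 24*3)*(-44))*√23 = ((-2 - 4*18)*(-44))*√23 = ((-2 - 72)*(-44))*√23 = (-74*(-44))*√23 = 3256*√23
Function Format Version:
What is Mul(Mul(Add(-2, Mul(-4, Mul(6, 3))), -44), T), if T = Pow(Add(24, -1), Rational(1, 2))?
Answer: Mul(3256, Pow(23, Rational(1, 2))) ≈ 15615.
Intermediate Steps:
T = Pow(23, Rational(1, 2)) ≈ 4.7958
Mul(Mul(Add(-2, Mul(-4, Mul(6, 3))), -44), T) = Mul(Mul(Add(-2, Mul(-4, Mul(6, 3))), -44), Pow(23, Rational(1, 2))) = Mul(Mul(Add(-2, Mul(-4, 18)), -44), Pow(23, Rational(1, 2))) = Mul(Mul(Add(-2, -72), -44), Pow(23, Rational(1, 2))) = Mul(Mul(-74, -44), Pow(23, Rational(1, 2))) = Mul(3256, Pow(23, Rational(1, 2)))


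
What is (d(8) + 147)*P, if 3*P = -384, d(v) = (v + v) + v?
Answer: -21888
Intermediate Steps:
d(v) = 3*v (d(v) = 2*v + v = 3*v)
P = -128 (P = (⅓)*(-384) = -128)
(d(8) + 147)*P = (3*8 + 147)*(-128) = (24 + 147)*(-128) = 171*(-128) = -21888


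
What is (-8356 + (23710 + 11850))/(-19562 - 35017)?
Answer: -9068/18193 ≈ -0.49843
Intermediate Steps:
(-8356 + (23710 + 11850))/(-19562 - 35017) = (-8356 + 35560)/(-54579) = 27204*(-1/54579) = -9068/18193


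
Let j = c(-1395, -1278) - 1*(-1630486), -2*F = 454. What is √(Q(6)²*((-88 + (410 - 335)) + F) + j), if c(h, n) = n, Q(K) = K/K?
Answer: 2*√407242 ≈ 1276.3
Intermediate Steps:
Q(K) = 1
F = -227 (F = -½*454 = -227)
j = 1629208 (j = -1278 - 1*(-1630486) = -1278 + 1630486 = 1629208)
√(Q(6)²*((-88 + (410 - 335)) + F) + j) = √(1²*((-88 + (410 - 335)) - 227) + 1629208) = √(1*((-88 + 75) - 227) + 1629208) = √(1*(-13 - 227) + 1629208) = √(1*(-240) + 1629208) = √(-240 + 1629208) = √1628968 = 2*√407242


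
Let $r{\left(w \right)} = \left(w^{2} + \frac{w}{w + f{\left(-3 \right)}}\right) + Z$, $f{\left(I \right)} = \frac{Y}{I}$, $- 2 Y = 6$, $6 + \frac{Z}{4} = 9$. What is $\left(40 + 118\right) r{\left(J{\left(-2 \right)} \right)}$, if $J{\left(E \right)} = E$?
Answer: $2844$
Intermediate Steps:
$Z = 12$ ($Z = -24 + 4 \cdot 9 = -24 + 36 = 12$)
$Y = -3$ ($Y = \left(- \frac{1}{2}\right) 6 = -3$)
$f{\left(I \right)} = - \frac{3}{I}$
$r{\left(w \right)} = 12 + w^{2} + \frac{w}{1 + w}$ ($r{\left(w \right)} = \left(w^{2} + \frac{w}{w - \frac{3}{-3}}\right) + 12 = \left(w^{2} + \frac{w}{w - -1}\right) + 12 = \left(w^{2} + \frac{w}{w + 1}\right) + 12 = \left(w^{2} + \frac{w}{1 + w}\right) + 12 = 12 + w^{2} + \frac{w}{1 + w}$)
$\left(40 + 118\right) r{\left(J{\left(-2 \right)} \right)} = \left(40 + 118\right) \frac{12 + \left(-2\right)^{2} + \left(-2\right)^{3} + 13 \left(-2\right)}{1 - 2} = 158 \frac{12 + 4 - 8 - 26}{-1} = 158 \left(\left(-1\right) \left(-18\right)\right) = 158 \cdot 18 = 2844$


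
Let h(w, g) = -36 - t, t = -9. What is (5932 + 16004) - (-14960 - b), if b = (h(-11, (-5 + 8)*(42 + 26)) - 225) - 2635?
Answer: 34009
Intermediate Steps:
h(w, g) = -27 (h(w, g) = -36 - 1*(-9) = -36 + 9 = -27)
b = -2887 (b = (-27 - 225) - 2635 = -252 - 2635 = -2887)
(5932 + 16004) - (-14960 - b) = (5932 + 16004) - (-14960 - 1*(-2887)) = 21936 - (-14960 + 2887) = 21936 - 1*(-12073) = 21936 + 12073 = 34009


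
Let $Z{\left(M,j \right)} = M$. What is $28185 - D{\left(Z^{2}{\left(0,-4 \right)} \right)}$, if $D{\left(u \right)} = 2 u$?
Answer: $28185$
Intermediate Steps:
$28185 - D{\left(Z^{2}{\left(0,-4 \right)} \right)} = 28185 - 2 \cdot 0^{2} = 28185 - 2 \cdot 0 = 28185 - 0 = 28185 + 0 = 28185$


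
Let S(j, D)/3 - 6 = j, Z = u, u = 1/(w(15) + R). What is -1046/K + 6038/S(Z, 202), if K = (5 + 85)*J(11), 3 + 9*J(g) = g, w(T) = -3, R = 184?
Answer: 42009617/130440 ≈ 322.06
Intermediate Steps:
u = 1/181 (u = 1/(-3 + 184) = 1/181 ≈ 0.0055249)
Z = 1/181 ≈ 0.0055249
J(g) = -⅓ + g/9
S(j, D) = 18 + 3*j
K = 80 (K = (5 + 85)*(-⅓ + (⅑)*11) = 90*(-⅓ + 11/9) = 90*(8/9) = 80)
-1046/K + 6038/S(Z, 202) = -1046/80 + 6038/(18 + 3*(1/181)) = -1046*1/80 + 6038/(18 + 3/181) = -523/40 + 6038/(3261/181) = -523/40 + 6038*(181/3261) = -523/40 + 1092878/3261 = 42009617/130440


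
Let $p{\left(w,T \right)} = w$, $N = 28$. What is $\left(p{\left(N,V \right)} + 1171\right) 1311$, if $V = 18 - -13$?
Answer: $1571889$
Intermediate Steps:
$V = 31$ ($V = 18 + 13 = 31$)
$\left(p{\left(N,V \right)} + 1171\right) 1311 = \left(28 + 1171\right) 1311 = 1199 \cdot 1311 = 1571889$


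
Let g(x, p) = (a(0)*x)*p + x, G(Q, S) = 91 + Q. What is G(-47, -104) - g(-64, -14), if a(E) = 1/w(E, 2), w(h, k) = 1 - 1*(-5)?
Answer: -124/3 ≈ -41.333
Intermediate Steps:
w(h, k) = 6 (w(h, k) = 1 + 5 = 6)
a(E) = ⅙ (a(E) = 1/6 = ⅙)
g(x, p) = x + p*x/6 (g(x, p) = (x/6)*p + x = p*x/6 + x = x + p*x/6)
G(-47, -104) - g(-64, -14) = (91 - 47) - (-64)*(6 - 14)/6 = 44 - (-64)*(-8)/6 = 44 - 1*256/3 = 44 - 256/3 = -124/3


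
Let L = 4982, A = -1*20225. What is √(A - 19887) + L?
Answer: 4982 + 4*I*√2507 ≈ 4982.0 + 200.28*I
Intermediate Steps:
A = -20225
√(A - 19887) + L = √(-20225 - 19887) + 4982 = √(-40112) + 4982 = 4*I*√2507 + 4982 = 4982 + 4*I*√2507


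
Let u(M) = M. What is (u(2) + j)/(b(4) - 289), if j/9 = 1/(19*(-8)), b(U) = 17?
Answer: -295/41344 ≈ -0.0071353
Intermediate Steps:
j = -9/152 (j = 9/((19*(-8))) = 9/(-152) = 9*(-1/152) = -9/152 ≈ -0.059211)
(u(2) + j)/(b(4) - 289) = (2 - 9/152)/(17 - 289) = (295/152)/(-272) = (295/152)*(-1/272) = -295/41344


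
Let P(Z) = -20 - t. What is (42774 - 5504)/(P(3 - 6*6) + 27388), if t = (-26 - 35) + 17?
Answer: 18635/13706 ≈ 1.3596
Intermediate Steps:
t = -44 (t = -61 + 17 = -44)
P(Z) = 24 (P(Z) = -20 - 1*(-44) = -20 + 44 = 24)
(42774 - 5504)/(P(3 - 6*6) + 27388) = (42774 - 5504)/(24 + 27388) = 37270/27412 = 37270*(1/27412) = 18635/13706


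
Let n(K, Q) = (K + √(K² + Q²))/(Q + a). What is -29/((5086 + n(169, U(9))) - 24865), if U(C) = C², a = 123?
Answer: 7956521084/5426394439629 + 1972*√35122/5426394439629 ≈ 0.0014663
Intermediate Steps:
n(K, Q) = (K + √(K² + Q²))/(123 + Q) (n(K, Q) = (K + √(K² + Q²))/(Q + 123) = (K + √(K² + Q²))/(123 + Q))
-29/((5086 + n(169, U(9))) - 24865) = -29/((5086 + (169 + √(169² + (9²)²))/(123 + 9²)) - 24865) = -29/((5086 + (169 + √(28561 + 81²))/(123 + 81)) - 24865) = -29/((5086 + (169 + √(28561 + 6561))/204) - 24865) = -29/((5086 + (169 + √35122)/204) - 24865) = -29/((5086 + (169/204 + √35122/204)) - 24865) = -29/((1037713/204 + √35122/204) - 24865) = -29/(-4034747/204 + √35122/204)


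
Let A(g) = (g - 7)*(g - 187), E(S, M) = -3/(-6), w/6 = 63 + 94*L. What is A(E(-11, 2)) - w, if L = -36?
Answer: 84553/4 ≈ 21138.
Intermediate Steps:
w = -19926 (w = 6*(63 + 94*(-36)) = 6*(63 - 3384) = 6*(-3321) = -19926)
E(S, M) = 1/2 (E(S, M) = -3*(-1/6) = 1/2)
A(g) = (-187 + g)*(-7 + g) (A(g) = (-7 + g)*(-187 + g) = (-187 + g)*(-7 + g))
A(E(-11, 2)) - w = (1309 + (1/2)**2 - 194*1/2) - 1*(-19926) = (1309 + 1/4 - 97) + 19926 = 4849/4 + 19926 = 84553/4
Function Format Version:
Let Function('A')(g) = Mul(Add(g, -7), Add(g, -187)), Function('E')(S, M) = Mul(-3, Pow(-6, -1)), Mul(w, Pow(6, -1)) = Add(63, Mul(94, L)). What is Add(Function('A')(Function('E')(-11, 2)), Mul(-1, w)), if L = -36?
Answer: Rational(84553, 4) ≈ 21138.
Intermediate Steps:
w = -19926 (w = Mul(6, Add(63, Mul(94, -36))) = Mul(6, Add(63, -3384)) = Mul(6, -3321) = -19926)
Function('E')(S, M) = Rational(1, 2) (Function('E')(S, M) = Mul(-3, Rational(-1, 6)) = Rational(1, 2))
Function('A')(g) = Mul(Add(-187, g), Add(-7, g)) (Function('A')(g) = Mul(Add(-7, g), Add(-187, g)) = Mul(Add(-187, g), Add(-7, g)))
Add(Function('A')(Function('E')(-11, 2)), Mul(-1, w)) = Add(Add(1309, Pow(Rational(1, 2), 2), Mul(-194, Rational(1, 2))), Mul(-1, -19926)) = Add(Add(1309, Rational(1, 4), -97), 19926) = Add(Rational(4849, 4), 19926) = Rational(84553, 4)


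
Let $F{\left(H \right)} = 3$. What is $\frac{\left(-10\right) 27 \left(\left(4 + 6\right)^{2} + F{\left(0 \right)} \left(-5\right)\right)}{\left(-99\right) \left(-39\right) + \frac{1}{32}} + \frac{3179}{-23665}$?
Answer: $- \frac{17772350987}{2923881745} \approx -6.0783$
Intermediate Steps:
$\frac{\left(-10\right) 27 \left(\left(4 + 6\right)^{2} + F{\left(0 \right)} \left(-5\right)\right)}{\left(-99\right) \left(-39\right) + \frac{1}{32}} + \frac{3179}{-23665} = \frac{\left(-10\right) 27 \left(\left(4 + 6\right)^{2} + 3 \left(-5\right)\right)}{\left(-99\right) \left(-39\right) + \frac{1}{32}} + \frac{3179}{-23665} = \frac{\left(-270\right) \left(10^{2} - 15\right)}{3861 + \frac{1}{32}} + 3179 \left(- \frac{1}{23665}\right) = \frac{\left(-270\right) \left(100 - 15\right)}{\frac{123553}{32}} - \frac{3179}{23665} = \left(-270\right) 85 \cdot \frac{32}{123553} - \frac{3179}{23665} = \left(-22950\right) \frac{32}{123553} - \frac{3179}{23665} = - \frac{734400}{123553} - \frac{3179}{23665} = - \frac{17772350987}{2923881745}$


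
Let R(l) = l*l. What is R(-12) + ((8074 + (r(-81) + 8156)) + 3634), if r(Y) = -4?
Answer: 20004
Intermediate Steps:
R(l) = l**2
R(-12) + ((8074 + (r(-81) + 8156)) + 3634) = (-12)**2 + ((8074 + (-4 + 8156)) + 3634) = 144 + ((8074 + 8152) + 3634) = 144 + (16226 + 3634) = 144 + 19860 = 20004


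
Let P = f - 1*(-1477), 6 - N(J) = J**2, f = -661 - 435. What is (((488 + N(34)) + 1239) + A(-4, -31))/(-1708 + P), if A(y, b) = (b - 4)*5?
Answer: -402/1327 ≈ -0.30294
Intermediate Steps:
f = -1096
N(J) = 6 - J**2
A(y, b) = -20 + 5*b (A(y, b) = (-4 + b)*5 = -20 + 5*b)
P = 381 (P = -1096 - 1*(-1477) = -1096 + 1477 = 381)
(((488 + N(34)) + 1239) + A(-4, -31))/(-1708 + P) = (((488 + (6 - 1*34**2)) + 1239) + (-20 + 5*(-31)))/(-1708 + 381) = (((488 + (6 - 1*1156)) + 1239) + (-20 - 155))/(-1327) = (((488 + (6 - 1156)) + 1239) - 175)*(-1/1327) = (((488 - 1150) + 1239) - 175)*(-1/1327) = ((-662 + 1239) - 175)*(-1/1327) = (577 - 175)*(-1/1327) = 402*(-1/1327) = -402/1327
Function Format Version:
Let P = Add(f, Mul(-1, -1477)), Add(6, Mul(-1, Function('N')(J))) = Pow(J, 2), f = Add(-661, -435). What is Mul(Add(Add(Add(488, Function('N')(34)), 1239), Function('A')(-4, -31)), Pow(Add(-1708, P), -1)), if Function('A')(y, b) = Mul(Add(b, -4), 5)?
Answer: Rational(-402, 1327) ≈ -0.30294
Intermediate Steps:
f = -1096
Function('N')(J) = Add(6, Mul(-1, Pow(J, 2)))
Function('A')(y, b) = Add(-20, Mul(5, b)) (Function('A')(y, b) = Mul(Add(-4, b), 5) = Add(-20, Mul(5, b)))
P = 381 (P = Add(-1096, Mul(-1, -1477)) = Add(-1096, 1477) = 381)
Mul(Add(Add(Add(488, Function('N')(34)), 1239), Function('A')(-4, -31)), Pow(Add(-1708, P), -1)) = Mul(Add(Add(Add(488, Add(6, Mul(-1, Pow(34, 2)))), 1239), Add(-20, Mul(5, -31))), Pow(Add(-1708, 381), -1)) = Mul(Add(Add(Add(488, Add(6, Mul(-1, 1156))), 1239), Add(-20, -155)), Pow(-1327, -1)) = Mul(Add(Add(Add(488, Add(6, -1156)), 1239), -175), Rational(-1, 1327)) = Mul(Add(Add(Add(488, -1150), 1239), -175), Rational(-1, 1327)) = Mul(Add(Add(-662, 1239), -175), Rational(-1, 1327)) = Mul(Add(577, -175), Rational(-1, 1327)) = Mul(402, Rational(-1, 1327)) = Rational(-402, 1327)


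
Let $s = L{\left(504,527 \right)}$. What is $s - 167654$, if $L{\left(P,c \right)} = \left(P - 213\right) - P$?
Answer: $-167867$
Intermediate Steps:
$L{\left(P,c \right)} = -213$ ($L{\left(P,c \right)} = \left(-213 + P\right) - P = -213$)
$s = -213$
$s - 167654 = -213 - 167654 = -167867$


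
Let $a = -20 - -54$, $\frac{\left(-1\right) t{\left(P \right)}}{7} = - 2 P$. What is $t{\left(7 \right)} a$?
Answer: $3332$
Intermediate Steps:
$t{\left(P \right)} = 14 P$ ($t{\left(P \right)} = - 7 \left(- 2 P\right) = 14 P$)
$a = 34$ ($a = -20 + 54 = 34$)
$t{\left(7 \right)} a = 14 \cdot 7 \cdot 34 = 98 \cdot 34 = 3332$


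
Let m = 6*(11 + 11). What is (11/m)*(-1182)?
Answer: -197/2 ≈ -98.500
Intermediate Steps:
m = 132 (m = 6*22 = 132)
(11/m)*(-1182) = (11/132)*(-1182) = (11*(1/132))*(-1182) = (1/12)*(-1182) = -197/2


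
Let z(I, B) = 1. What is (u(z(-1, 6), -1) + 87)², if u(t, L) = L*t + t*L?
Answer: 7225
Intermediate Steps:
u(t, L) = 2*L*t (u(t, L) = L*t + L*t = 2*L*t)
(u(z(-1, 6), -1) + 87)² = (2*(-1)*1 + 87)² = (-2 + 87)² = 85² = 7225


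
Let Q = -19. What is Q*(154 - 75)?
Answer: -1501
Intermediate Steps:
Q*(154 - 75) = -19*(154 - 75) = -19*79 = -1501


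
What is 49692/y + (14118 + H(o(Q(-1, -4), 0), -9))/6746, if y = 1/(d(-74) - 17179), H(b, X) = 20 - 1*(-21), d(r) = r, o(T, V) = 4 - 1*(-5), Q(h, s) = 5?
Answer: -5783589154537/6746 ≈ -8.5734e+8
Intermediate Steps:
o(T, V) = 9 (o(T, V) = 4 + 5 = 9)
H(b, X) = 41 (H(b, X) = 20 + 21 = 41)
y = -1/17253 (y = 1/(-74 - 17179) = 1/(-17253) = -1/17253 ≈ -5.7961e-5)
49692/y + (14118 + H(o(Q(-1, -4), 0), -9))/6746 = 49692/(-1/17253) + (14118 + 41)/6746 = 49692*(-17253) + 14159*(1/6746) = -857336076 + 14159/6746 = -5783589154537/6746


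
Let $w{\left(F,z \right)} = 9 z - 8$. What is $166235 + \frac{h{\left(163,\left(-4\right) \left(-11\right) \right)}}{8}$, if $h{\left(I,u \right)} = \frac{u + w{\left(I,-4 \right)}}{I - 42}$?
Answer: $166235$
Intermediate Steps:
$w{\left(F,z \right)} = -8 + 9 z$
$h{\left(I,u \right)} = \frac{-44 + u}{-42 + I}$ ($h{\left(I,u \right)} = \frac{u + \left(-8 + 9 \left(-4\right)\right)}{I - 42} = \frac{u - 44}{-42 + I} = \frac{-44 + u}{-42 + I}$)
$166235 + \frac{h{\left(163,\left(-4\right) \left(-11\right) \right)}}{8} = 166235 + \frac{\frac{1}{-42 + 163} \left(-44 - -44\right)}{8} = 166235 + \frac{\frac{1}{121} \left(-44 + 44\right)}{8} = 166235 + \frac{\frac{1}{121} \cdot 0}{8} = 166235 + \frac{1}{8} \cdot 0 = 166235 + 0 = 166235$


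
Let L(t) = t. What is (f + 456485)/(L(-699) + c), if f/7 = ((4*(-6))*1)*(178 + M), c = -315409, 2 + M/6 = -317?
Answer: -748133/316108 ≈ -2.3667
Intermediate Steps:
M = -1914 (M = -12 + 6*(-317) = -12 - 1902 = -1914)
f = 291648 (f = 7*(((4*(-6))*1)*(178 - 1914)) = 7*(-24*1*(-1736)) = 7*(-24*(-1736)) = 7*41664 = 291648)
(f + 456485)/(L(-699) + c) = (291648 + 456485)/(-699 - 315409) = 748133/(-316108) = 748133*(-1/316108) = -748133/316108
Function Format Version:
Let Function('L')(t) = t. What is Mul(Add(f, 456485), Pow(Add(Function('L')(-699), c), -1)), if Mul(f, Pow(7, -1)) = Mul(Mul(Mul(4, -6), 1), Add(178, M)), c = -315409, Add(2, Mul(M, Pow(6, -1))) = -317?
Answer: Rational(-748133, 316108) ≈ -2.3667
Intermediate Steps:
M = -1914 (M = Add(-12, Mul(6, -317)) = Add(-12, -1902) = -1914)
f = 291648 (f = Mul(7, Mul(Mul(Mul(4, -6), 1), Add(178, -1914))) = Mul(7, Mul(Mul(-24, 1), -1736)) = Mul(7, Mul(-24, -1736)) = Mul(7, 41664) = 291648)
Mul(Add(f, 456485), Pow(Add(Function('L')(-699), c), -1)) = Mul(Add(291648, 456485), Pow(Add(-699, -315409), -1)) = Mul(748133, Pow(-316108, -1)) = Mul(748133, Rational(-1, 316108)) = Rational(-748133, 316108)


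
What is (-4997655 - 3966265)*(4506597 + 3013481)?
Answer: -67409377585760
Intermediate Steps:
(-4997655 - 3966265)*(4506597 + 3013481) = -8963920*7520078 = -67409377585760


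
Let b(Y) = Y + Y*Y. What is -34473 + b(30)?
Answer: -33543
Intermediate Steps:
b(Y) = Y + Y²
-34473 + b(30) = -34473 + 30*(1 + 30) = -34473 + 30*31 = -34473 + 930 = -33543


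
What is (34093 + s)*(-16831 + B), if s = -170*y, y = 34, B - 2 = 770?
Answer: -454678467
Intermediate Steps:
B = 772 (B = 2 + 770 = 772)
s = -5780 (s = -170*34 = -5780)
(34093 + s)*(-16831 + B) = (34093 - 5780)*(-16831 + 772) = 28313*(-16059) = -454678467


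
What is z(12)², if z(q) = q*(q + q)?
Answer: 82944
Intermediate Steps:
z(q) = 2*q² (z(q) = q*(2*q) = 2*q²)
z(12)² = (2*12²)² = (2*144)² = 288² = 82944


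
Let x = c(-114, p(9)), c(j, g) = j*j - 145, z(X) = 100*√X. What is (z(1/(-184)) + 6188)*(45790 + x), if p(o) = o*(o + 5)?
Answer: 362870508 + 1466025*I*√46/23 ≈ 3.6287e+8 + 4.3231e+5*I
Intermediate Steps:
p(o) = o*(5 + o)
c(j, g) = -145 + j² (c(j, g) = j² - 145 = -145 + j²)
x = 12851 (x = -145 + (-114)² = -145 + 12996 = 12851)
(z(1/(-184)) + 6188)*(45790 + x) = (100*√(1/(-184)) + 6188)*(45790 + 12851) = (100*√(-1/184) + 6188)*58641 = (100*(I*√46/92) + 6188)*58641 = (25*I*√46/23 + 6188)*58641 = (6188 + 25*I*√46/23)*58641 = 362870508 + 1466025*I*√46/23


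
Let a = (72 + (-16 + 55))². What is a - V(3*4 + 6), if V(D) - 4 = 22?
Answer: 12295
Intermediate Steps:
a = 12321 (a = (72 + 39)² = 111² = 12321)
V(D) = 26 (V(D) = 4 + 22 = 26)
a - V(3*4 + 6) = 12321 - 1*26 = 12321 - 26 = 12295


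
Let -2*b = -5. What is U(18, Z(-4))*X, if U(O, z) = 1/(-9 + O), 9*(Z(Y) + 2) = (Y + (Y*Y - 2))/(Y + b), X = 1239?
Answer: 413/3 ≈ 137.67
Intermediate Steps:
b = 5/2 (b = -1/2*(-5) = 5/2 ≈ 2.5000)
Z(Y) = -2 + (-2 + Y + Y**2)/(9*(5/2 + Y)) (Z(Y) = -2 + ((Y + (Y*Y - 2))/(Y + 5/2))/9 = -2 + ((Y + (Y**2 - 2))/(5/2 + Y))/9 = -2 + ((Y + (-2 + Y**2))/(5/2 + Y))/9 = -2 + ((-2 + Y + Y**2)/(5/2 + Y))/9 = -2 + (-2 + Y + Y**2)/(9*(5/2 + Y)))
U(18, Z(-4))*X = 1239/(-9 + 18) = 1239/9 = (1/9)*1239 = 413/3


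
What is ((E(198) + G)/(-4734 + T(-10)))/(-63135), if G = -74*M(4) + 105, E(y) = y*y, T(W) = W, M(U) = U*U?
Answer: 125/982008 ≈ 0.00012729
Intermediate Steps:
M(U) = U²
E(y) = y²
G = -1079 (G = -74*4² + 105 = -74*16 + 105 = -1184 + 105 = -1079)
((E(198) + G)/(-4734 + T(-10)))/(-63135) = ((198² - 1079)/(-4734 - 10))/(-63135) = ((39204 - 1079)/(-4744))*(-1/63135) = (38125*(-1/4744))*(-1/63135) = -38125/4744*(-1/63135) = 125/982008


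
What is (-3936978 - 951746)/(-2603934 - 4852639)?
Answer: 4888724/7456573 ≈ 0.65563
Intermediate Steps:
(-3936978 - 951746)/(-2603934 - 4852639) = -4888724/(-7456573) = -4888724*(-1/7456573) = 4888724/7456573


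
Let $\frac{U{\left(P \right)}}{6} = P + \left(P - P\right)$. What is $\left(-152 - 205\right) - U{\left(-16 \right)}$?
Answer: $-261$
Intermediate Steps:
$U{\left(P \right)} = 6 P$ ($U{\left(P \right)} = 6 \left(P + \left(P - P\right)\right) = 6 \left(P + 0\right) = 6 P$)
$\left(-152 - 205\right) - U{\left(-16 \right)} = \left(-152 - 205\right) - 6 \left(-16\right) = -357 - -96 = -357 + 96 = -261$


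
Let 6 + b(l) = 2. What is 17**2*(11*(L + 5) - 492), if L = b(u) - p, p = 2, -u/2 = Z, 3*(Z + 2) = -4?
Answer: -145367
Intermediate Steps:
Z = -10/3 (Z = -2 + (1/3)*(-4) = -2 - 4/3 = -10/3 ≈ -3.3333)
u = 20/3 (u = -2*(-10/3) = 20/3 ≈ 6.6667)
b(l) = -4 (b(l) = -6 + 2 = -4)
L = -6 (L = -4 - 1*2 = -4 - 2 = -6)
17**2*(11*(L + 5) - 492) = 17**2*(11*(-6 + 5) - 492) = 289*(11*(-1) - 492) = 289*(-11 - 492) = 289*(-503) = -145367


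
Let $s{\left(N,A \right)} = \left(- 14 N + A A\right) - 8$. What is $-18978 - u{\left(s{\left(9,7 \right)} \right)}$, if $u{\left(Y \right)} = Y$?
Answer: $-18893$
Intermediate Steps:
$s{\left(N,A \right)} = -8 + A^{2} - 14 N$ ($s{\left(N,A \right)} = \left(- 14 N + A^{2}\right) - 8 = \left(A^{2} - 14 N\right) - 8 = -8 + A^{2} - 14 N$)
$-18978 - u{\left(s{\left(9,7 \right)} \right)} = -18978 - \left(-8 + 7^{2} - 126\right) = -18978 - \left(-8 + 49 - 126\right) = -18978 - -85 = -18978 + 85 = -18893$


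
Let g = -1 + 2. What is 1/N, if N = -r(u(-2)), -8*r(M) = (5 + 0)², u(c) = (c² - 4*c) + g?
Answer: 8/25 ≈ 0.32000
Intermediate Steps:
g = 1
u(c) = 1 + c² - 4*c (u(c) = (c² - 4*c) + 1 = 1 + c² - 4*c)
r(M) = -25/8 (r(M) = -(5 + 0)²/8 = -⅛*5² = -⅛*25 = -25/8)
N = 25/8 (N = -1*(-25/8) = 25/8 ≈ 3.1250)
1/N = 1/(25/8) = 8/25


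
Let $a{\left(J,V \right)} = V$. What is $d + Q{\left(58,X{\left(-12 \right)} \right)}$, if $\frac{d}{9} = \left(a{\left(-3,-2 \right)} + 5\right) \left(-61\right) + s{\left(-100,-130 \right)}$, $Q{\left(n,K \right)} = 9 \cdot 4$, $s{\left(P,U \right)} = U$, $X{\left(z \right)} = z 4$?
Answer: $-2781$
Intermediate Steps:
$X{\left(z \right)} = 4 z$
$Q{\left(n,K \right)} = 36$
$d = -2817$ ($d = 9 \left(\left(-2 + 5\right) \left(-61\right) - 130\right) = 9 \left(3 \left(-61\right) - 130\right) = 9 \left(-183 - 130\right) = 9 \left(-313\right) = -2817$)
$d + Q{\left(58,X{\left(-12 \right)} \right)} = -2817 + 36 = -2781$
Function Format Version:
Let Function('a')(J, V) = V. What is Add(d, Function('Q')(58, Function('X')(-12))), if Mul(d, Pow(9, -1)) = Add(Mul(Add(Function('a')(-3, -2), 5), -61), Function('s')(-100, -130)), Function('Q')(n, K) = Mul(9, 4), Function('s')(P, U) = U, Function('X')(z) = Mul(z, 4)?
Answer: -2781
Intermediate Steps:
Function('X')(z) = Mul(4, z)
Function('Q')(n, K) = 36
d = -2817 (d = Mul(9, Add(Mul(Add(-2, 5), -61), -130)) = Mul(9, Add(Mul(3, -61), -130)) = Mul(9, Add(-183, -130)) = Mul(9, -313) = -2817)
Add(d, Function('Q')(58, Function('X')(-12))) = Add(-2817, 36) = -2781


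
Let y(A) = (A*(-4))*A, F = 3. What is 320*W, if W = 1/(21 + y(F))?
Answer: -64/3 ≈ -21.333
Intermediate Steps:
y(A) = -4*A² (y(A) = (-4*A)*A = -4*A²)
W = -1/15 (W = 1/(21 - 4*3²) = 1/(21 - 4*9) = 1/(21 - 36) = 1/(-15) = -1/15 ≈ -0.066667)
320*W = 320*(-1/15) = -64/3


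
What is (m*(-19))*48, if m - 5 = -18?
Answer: 11856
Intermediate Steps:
m = -13 (m = 5 - 18 = -13)
(m*(-19))*48 = -13*(-19)*48 = 247*48 = 11856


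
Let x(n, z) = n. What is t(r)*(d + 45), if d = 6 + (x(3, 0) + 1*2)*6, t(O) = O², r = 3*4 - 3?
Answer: 6561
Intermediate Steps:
r = 9 (r = 12 - 3 = 9)
d = 36 (d = 6 + (3 + 1*2)*6 = 6 + (3 + 2)*6 = 6 + 5*6 = 6 + 30 = 36)
t(r)*(d + 45) = 9²*(36 + 45) = 81*81 = 6561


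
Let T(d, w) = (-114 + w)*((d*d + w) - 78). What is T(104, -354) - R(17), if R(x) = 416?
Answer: -4860128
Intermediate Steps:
T(d, w) = (-114 + w)*(-78 + w + d²) (T(d, w) = (-114 + w)*((d² + w) - 78) = (-114 + w)*((w + d²) - 78) = (-114 + w)*(-78 + w + d²))
T(104, -354) - R(17) = (8892 + (-354)² - 192*(-354) - 114*104² - 354*104²) - 1*416 = (8892 + 125316 + 67968 - 114*10816 - 354*10816) - 416 = (8892 + 125316 + 67968 - 1233024 - 3828864) - 416 = -4859712 - 416 = -4860128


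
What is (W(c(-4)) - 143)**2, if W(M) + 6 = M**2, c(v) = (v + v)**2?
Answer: 15578809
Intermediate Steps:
c(v) = 4*v**2 (c(v) = (2*v)**2 = 4*v**2)
W(M) = -6 + M**2
(W(c(-4)) - 143)**2 = ((-6 + (4*(-4)**2)**2) - 143)**2 = ((-6 + (4*16)**2) - 143)**2 = ((-6 + 64**2) - 143)**2 = ((-6 + 4096) - 143)**2 = (4090 - 143)**2 = 3947**2 = 15578809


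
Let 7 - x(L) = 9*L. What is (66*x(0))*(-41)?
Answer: -18942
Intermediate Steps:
x(L) = 7 - 9*L
(66*x(0))*(-41) = (66*(7 - 9*0))*(-41) = (66*(7 + 0))*(-41) = (66*7)*(-41) = 462*(-41) = -18942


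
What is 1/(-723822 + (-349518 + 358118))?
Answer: -1/715222 ≈ -1.3982e-6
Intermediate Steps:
1/(-723822 + (-349518 + 358118)) = 1/(-723822 + 8600) = 1/(-715222) = -1/715222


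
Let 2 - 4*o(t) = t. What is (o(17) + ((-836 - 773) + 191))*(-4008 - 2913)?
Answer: 39359727/4 ≈ 9.8399e+6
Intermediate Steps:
o(t) = ½ - t/4
(o(17) + ((-836 - 773) + 191))*(-4008 - 2913) = ((½ - ¼*17) + ((-836 - 773) + 191))*(-4008 - 2913) = ((½ - 17/4) + (-1609 + 191))*(-6921) = (-15/4 - 1418)*(-6921) = -5687/4*(-6921) = 39359727/4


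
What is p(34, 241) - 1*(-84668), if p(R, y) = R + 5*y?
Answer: 85907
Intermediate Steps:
p(34, 241) - 1*(-84668) = (34 + 5*241) - 1*(-84668) = (34 + 1205) + 84668 = 1239 + 84668 = 85907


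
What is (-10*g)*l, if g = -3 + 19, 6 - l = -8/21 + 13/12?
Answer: -17800/21 ≈ -847.62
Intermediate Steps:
l = 445/84 (l = 6 - (-8/21 + 13/12) = 6 - 1*59/84 = 6 - 59/84 = 445/84 ≈ 5.2976)
g = 16
(-10*g)*l = -10*16*(445/84) = -160*445/84 = -17800/21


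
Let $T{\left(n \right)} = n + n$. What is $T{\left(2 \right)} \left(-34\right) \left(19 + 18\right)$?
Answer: $-5032$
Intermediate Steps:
$T{\left(n \right)} = 2 n$
$T{\left(2 \right)} \left(-34\right) \left(19 + 18\right) = 2 \cdot 2 \left(-34\right) \left(19 + 18\right) = 4 \left(-34\right) 37 = \left(-136\right) 37 = -5032$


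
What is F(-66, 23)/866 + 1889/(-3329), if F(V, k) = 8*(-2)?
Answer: -844569/1441457 ≈ -0.58591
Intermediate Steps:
F(V, k) = -16
F(-66, 23)/866 + 1889/(-3329) = -16/866 + 1889/(-3329) = -16*1/866 + 1889*(-1/3329) = -8/433 - 1889/3329 = -844569/1441457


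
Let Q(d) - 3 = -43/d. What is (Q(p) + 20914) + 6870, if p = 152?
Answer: 4223581/152 ≈ 27787.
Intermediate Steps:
Q(d) = 3 - 43/d
(Q(p) + 20914) + 6870 = ((3 - 43/152) + 20914) + 6870 = (413/152 + 20914) + 6870 = 3179341/152 + 6870 = 4223581/152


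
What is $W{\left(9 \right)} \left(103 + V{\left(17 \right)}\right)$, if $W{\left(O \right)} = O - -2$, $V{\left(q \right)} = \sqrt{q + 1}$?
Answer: $1133 + 33 \sqrt{2} \approx 1179.7$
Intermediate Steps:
$V{\left(q \right)} = \sqrt{1 + q}$
$W{\left(O \right)} = 2 + O$ ($W{\left(O \right)} = O + 2 = 2 + O$)
$W{\left(9 \right)} \left(103 + V{\left(17 \right)}\right) = \left(2 + 9\right) \left(103 + \sqrt{1 + 17}\right) = 11 \left(103 + \sqrt{18}\right) = 11 \left(103 + 3 \sqrt{2}\right) = 1133 + 33 \sqrt{2}$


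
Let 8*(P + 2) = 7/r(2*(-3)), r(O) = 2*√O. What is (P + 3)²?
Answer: 1487/1536 - 7*I*√6/48 ≈ 0.9681 - 0.35722*I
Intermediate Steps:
P = -2 - 7*I*√6/96 (P = -2 + (7/((2*√(2*(-3)))))/8 = -2 + (7/((2*√(-6))))/8 = -2 + (7/((2*(I*√6))))/8 = -2 + (7/((2*I*√6)))/8 = -2 + (7*(-I*√6/12))/8 = -2 + (-7*I*√6/12)/8 = -2 - 7*I*√6/96 ≈ -2.0 - 0.17861*I)
(P + 3)² = ((-2 - 7*I*√6/96) + 3)² = (1 - 7*I*√6/96)²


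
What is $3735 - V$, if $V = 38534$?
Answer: $-34799$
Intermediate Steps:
$3735 - V = 3735 - 38534 = -34799$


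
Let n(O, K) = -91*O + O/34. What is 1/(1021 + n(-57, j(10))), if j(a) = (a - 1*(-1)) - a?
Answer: 34/211015 ≈ 0.00016113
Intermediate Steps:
j(a) = 1 (j(a) = (a + 1) - a = (1 + a) - a = 1)
n(O, K) = -3093*O/34 (n(O, K) = -91*O + O*(1/34) = -91*O + O/34 = -3093*O/34)
1/(1021 + n(-57, j(10))) = 1/(1021 - 3093/34*(-57)) = 1/(1021 + 176301/34) = 1/(211015/34) = 34/211015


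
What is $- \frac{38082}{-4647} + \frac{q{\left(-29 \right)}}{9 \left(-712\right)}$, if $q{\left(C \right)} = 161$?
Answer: $\frac{81093763}{9925992} \approx 8.1698$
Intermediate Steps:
$- \frac{38082}{-4647} + \frac{q{\left(-29 \right)}}{9 \left(-712\right)} = - \frac{38082}{-4647} + \frac{161}{9 \left(-712\right)} = \left(-38082\right) \left(- \frac{1}{4647}\right) + \frac{161}{-6408} = \frac{12694}{1549} + 161 \left(- \frac{1}{6408}\right) = \frac{12694}{1549} - \frac{161}{6408} = \frac{81093763}{9925992}$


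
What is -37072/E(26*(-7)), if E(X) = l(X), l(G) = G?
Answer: 2648/13 ≈ 203.69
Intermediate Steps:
E(X) = X
-37072/E(26*(-7)) = -37072/(26*(-7)) = -37072/(-182) = -37072*(-1/182) = 2648/13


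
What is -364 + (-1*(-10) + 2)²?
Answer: -220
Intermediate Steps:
-364 + (-1*(-10) + 2)² = -364 + (10 + 2)² = -364 + 12² = -364 + 144 = -220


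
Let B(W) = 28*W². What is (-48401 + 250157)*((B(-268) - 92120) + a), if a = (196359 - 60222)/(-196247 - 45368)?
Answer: 4067115443180796/10505 ≈ 3.8716e+11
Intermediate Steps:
a = -5919/10505 (a = 136137/(-241615) = 136137*(-1/241615) = -5919/10505 ≈ -0.56345)
(-48401 + 250157)*((B(-268) - 92120) + a) = (-48401 + 250157)*((28*(-268)² - 92120) - 5919/10505) = 201756*((28*71824 - 92120) - 5919/10505) = 201756*((2011072 - 92120) - 5919/10505) = 201756*(1918952 - 5919/10505) = 201756*(20158584841/10505) = 4067115443180796/10505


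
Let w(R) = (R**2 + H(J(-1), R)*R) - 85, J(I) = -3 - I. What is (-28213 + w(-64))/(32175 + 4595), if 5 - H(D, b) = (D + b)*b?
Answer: 122907/18385 ≈ 6.6852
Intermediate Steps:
H(D, b) = 5 - b*(D + b) (H(D, b) = 5 - (D + b)*b = 5 - b*(D + b))
w(R) = -85 + R**2 + R*(5 - R**2 + 2*R) (w(R) = (R**2 + (5 - R**2 - (-3 - 1*(-1))*R)*R) - 85 = (R**2 + (5 - R**2 - (-3 + 1)*R)*R) - 85 = (R**2 + (5 - R**2 - 1*(-2)*R)*R) - 85 = (R**2 + (5 - R**2 + 2*R)*R) - 85 = (R**2 + R*(5 - R**2 + 2*R)) - 85 = -85 + R**2 + R*(5 - R**2 + 2*R))
(-28213 + w(-64))/(32175 + 4595) = (-28213 + (-85 - 1*(-64)**3 + 3*(-64)**2 + 5*(-64)))/(32175 + 4595) = (-28213 + (-85 - 1*(-262144) + 3*4096 - 320))/36770 = (-28213 + (-85 + 262144 + 12288 - 320))*(1/36770) = (-28213 + 274027)*(1/36770) = 245814*(1/36770) = 122907/18385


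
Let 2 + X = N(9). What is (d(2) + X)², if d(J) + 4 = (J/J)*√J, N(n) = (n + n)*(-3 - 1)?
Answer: (78 - √2)² ≈ 5865.4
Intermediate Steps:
N(n) = -8*n (N(n) = (2*n)*(-4) = -8*n)
d(J) = -4 + √J (d(J) = -4 + (J/J)*√J = -4 + 1*√J = -4 + √J)
X = -74 (X = -2 - 8*9 = -2 - 72 = -74)
(d(2) + X)² = ((-4 + √2) - 74)² = (-78 + √2)²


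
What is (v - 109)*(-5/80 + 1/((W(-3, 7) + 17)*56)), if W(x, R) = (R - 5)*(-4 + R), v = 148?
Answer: -6201/2576 ≈ -2.4072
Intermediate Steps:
W(x, R) = (-5 + R)*(-4 + R)
(v - 109)*(-5/80 + 1/((W(-3, 7) + 17)*56)) = (148 - 109)*(-5/80 + 1/(((20 + 7² - 9*7) + 17)*56)) = 39*(-5*1/80 + (1/56)/((20 + 49 - 63) + 17)) = 39*(-1/16 + (1/56)/(6 + 17)) = 39*(-1/16 + (1/56)/23) = 39*(-1/16 + (1/23)*(1/56)) = 39*(-1/16 + 1/1288) = 39*(-159/2576) = -6201/2576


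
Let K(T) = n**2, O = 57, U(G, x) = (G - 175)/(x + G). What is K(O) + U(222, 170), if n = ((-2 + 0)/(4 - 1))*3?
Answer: 1615/392 ≈ 4.1199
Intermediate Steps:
U(G, x) = (-175 + G)/(G + x)
n = -2 (n = -2/3*3 = -2)
K(T) = 4 (K(T) = (-2)**2 = 4)
K(O) + U(222, 170) = 4 + (-175 + 222)/(222 + 170) = 4 + 47/392 = 1615/392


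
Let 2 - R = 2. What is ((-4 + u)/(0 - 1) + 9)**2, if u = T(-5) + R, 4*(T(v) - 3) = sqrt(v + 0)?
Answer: (40 - I*sqrt(5))**2/16 ≈ 99.688 - 11.18*I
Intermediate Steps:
T(v) = 3 + sqrt(v)/4 (T(v) = 3 + sqrt(v + 0)/4 = 3 + sqrt(v)/4)
R = 0 (R = 2 - 1*2 = 2 - 2 = 0)
u = 3 + I*sqrt(5)/4 (u = (3 + sqrt(-5)/4) + 0 = (3 + (I*sqrt(5))/4) + 0 = (3 + I*sqrt(5)/4) + 0 = 3 + I*sqrt(5)/4 ≈ 3.0 + 0.55902*I)
((-4 + u)/(0 - 1) + 9)**2 = ((-4 + (3 + I*sqrt(5)/4))/(0 - 1) + 9)**2 = ((-1 + I*sqrt(5)/4)/(-1) + 9)**2 = ((-1 + I*sqrt(5)/4)*(-1) + 9)**2 = ((1 - I*sqrt(5)/4) + 9)**2 = (10 - I*sqrt(5)/4)**2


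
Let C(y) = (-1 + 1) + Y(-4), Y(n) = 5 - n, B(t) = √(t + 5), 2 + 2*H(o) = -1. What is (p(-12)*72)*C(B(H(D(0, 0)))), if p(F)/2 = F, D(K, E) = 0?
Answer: -15552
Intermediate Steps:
H(o) = -3/2 (H(o) = -1 + (½)*(-1) = -1 - ½ = -3/2)
p(F) = 2*F
B(t) = √(5 + t)
C(y) = 9 (C(y) = (-1 + 1) + (5 - 1*(-4)) = 0 + (5 + 4) = 0 + 9 = 9)
(p(-12)*72)*C(B(H(D(0, 0)))) = ((2*(-12))*72)*9 = -24*72*9 = -1728*9 = -15552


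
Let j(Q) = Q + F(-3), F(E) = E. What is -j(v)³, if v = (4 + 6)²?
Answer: -912673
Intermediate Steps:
v = 100 (v = 10² = 100)
j(Q) = -3 + Q (j(Q) = Q - 3 = -3 + Q)
-j(v)³ = -(-3 + 100)³ = -1*97³ = -1*912673 = -912673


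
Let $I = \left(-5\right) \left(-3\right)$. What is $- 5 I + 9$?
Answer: $-66$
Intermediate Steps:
$I = 15$
$- 5 I + 9 = \left(-5\right) 15 + 9 = -75 + 9 = -66$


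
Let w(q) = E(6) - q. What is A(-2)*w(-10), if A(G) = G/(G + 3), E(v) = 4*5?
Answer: -60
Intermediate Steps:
E(v) = 20
A(G) = G/(3 + G)
w(q) = 20 - q
A(-2)*w(-10) = (-2/(3 - 2))*(20 - 1*(-10)) = (-2/1)*(20 + 10) = -2*1*30 = -2*30 = -60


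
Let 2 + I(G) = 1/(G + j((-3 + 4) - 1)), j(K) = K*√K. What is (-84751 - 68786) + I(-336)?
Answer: -51589105/336 ≈ -1.5354e+5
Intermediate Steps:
j(K) = K^(3/2)
I(G) = -2 + 1/G (I(G) = -2 + 1/(G + ((-3 + 4) - 1)^(3/2)) = -2 + 1/(G + (1 - 1)^(3/2)) = -2 + 1/(G + 0^(3/2)) = -2 + 1/(G + 0) = -2 + 1/G)
(-84751 - 68786) + I(-336) = (-84751 - 68786) + (-2 + 1/(-336)) = -153537 + (-2 - 1/336) = -153537 - 673/336 = -51589105/336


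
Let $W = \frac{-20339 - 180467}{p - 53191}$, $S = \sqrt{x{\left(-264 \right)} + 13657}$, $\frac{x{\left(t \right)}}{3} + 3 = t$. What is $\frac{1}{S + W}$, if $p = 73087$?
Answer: $\frac{998809044}{1262183760215} + \frac{197925408 \sqrt{3214}}{1262183760215} \approx 0.0096813$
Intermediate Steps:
$x{\left(t \right)} = -9 + 3 t$
$S = 2 \sqrt{3214}$ ($S = \sqrt{\left(-9 + 3 \left(-264\right)\right) + 13657} = \sqrt{\left(-9 - 792\right) + 13657} = \sqrt{-801 + 13657} = \sqrt{12856} = 2 \sqrt{3214} \approx 113.38$)
$W = - \frac{100403}{9948}$ ($W = \frac{-20339 - 180467}{73087 - 53191} = - \frac{200806}{19896} = \left(-200806\right) \frac{1}{19896} = - \frac{100403}{9948} \approx -10.093$)
$\frac{1}{S + W} = \frac{1}{2 \sqrt{3214} - \frac{100403}{9948}} = \frac{1}{- \frac{100403}{9948} + 2 \sqrt{3214}}$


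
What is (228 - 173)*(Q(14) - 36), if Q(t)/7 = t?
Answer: 3410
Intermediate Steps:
Q(t) = 7*t
(228 - 173)*(Q(14) - 36) = (228 - 173)*(7*14 - 36) = 55*(98 - 36) = 55*62 = 3410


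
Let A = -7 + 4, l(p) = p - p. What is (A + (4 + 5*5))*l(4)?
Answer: 0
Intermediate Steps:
l(p) = 0
A = -3
(A + (4 + 5*5))*l(4) = (-3 + (4 + 5*5))*0 = (-3 + (4 + 25))*0 = (-3 + 29)*0 = 26*0 = 0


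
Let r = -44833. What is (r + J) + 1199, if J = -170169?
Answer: -213803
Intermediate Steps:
(r + J) + 1199 = (-44833 - 170169) + 1199 = -215002 + 1199 = -213803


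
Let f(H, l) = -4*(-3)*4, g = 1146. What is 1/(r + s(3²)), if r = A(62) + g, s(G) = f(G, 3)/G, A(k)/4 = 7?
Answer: 3/3538 ≈ 0.00084794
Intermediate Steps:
A(k) = 28 (A(k) = 4*7 = 28)
f(H, l) = 48 (f(H, l) = 12*4 = 48)
s(G) = 48/G
r = 1174 (r = 28 + 1146 = 1174)
1/(r + s(3²)) = 1/(1174 + 48/(3²)) = 1/(1174 + 48/9) = 1/(1174 + 48*(⅑)) = 1/(1174 + 16/3) = 1/(3538/3) = 3/3538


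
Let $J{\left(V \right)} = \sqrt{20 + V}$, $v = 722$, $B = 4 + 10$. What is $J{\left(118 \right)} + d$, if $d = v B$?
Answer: $10108 + \sqrt{138} \approx 10120.0$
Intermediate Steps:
$B = 14$
$d = 10108$ ($d = 722 \cdot 14 = 10108$)
$J{\left(118 \right)} + d = \sqrt{20 + 118} + 10108 = \sqrt{138} + 10108 = 10108 + \sqrt{138}$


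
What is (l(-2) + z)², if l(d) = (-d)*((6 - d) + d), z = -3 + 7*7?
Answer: 3364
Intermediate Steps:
z = 46 (z = -3 + 49 = 46)
l(d) = -6*d (l(d) = -d*6 = -6*d)
(l(-2) + z)² = (-6*(-2) + 46)² = (12 + 46)² = 58² = 3364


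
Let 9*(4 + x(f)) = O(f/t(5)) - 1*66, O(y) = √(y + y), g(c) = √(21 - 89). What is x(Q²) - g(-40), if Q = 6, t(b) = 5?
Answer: -34/3 + 2*√10/15 - 2*I*√17 ≈ -10.912 - 8.2462*I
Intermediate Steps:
g(c) = 2*I*√17 (g(c) = √(-68) = 2*I*√17)
O(y) = √2*√y (O(y) = √(2*y) = √2*√y)
x(f) = -34/3 + √10*√f/45 (x(f) = -4 + (√2*√(f/5) - 1*66)/9 = -4 + (√2*√(f*(⅕)) - 66)/9 = -4 + (√2*√(f/5) - 66)/9 = -4 + (√2*(√5*√f/5) - 66)/9 = -4 + (√10*√f/5 - 66)/9 = -4 + (-66 + √10*√f/5)/9 = -4 + (-22/3 + √10*√f/45) = -34/3 + √10*√f/45)
x(Q²) - g(-40) = (-34/3 + √10*√(6²)/45) - 2*I*√17 = (-34/3 + √10*√36/45) - 2*I*√17 = (-34/3 + (1/45)*√10*6) - 2*I*√17 = (-34/3 + 2*√10/15) - 2*I*√17 = -34/3 + 2*√10/15 - 2*I*√17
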